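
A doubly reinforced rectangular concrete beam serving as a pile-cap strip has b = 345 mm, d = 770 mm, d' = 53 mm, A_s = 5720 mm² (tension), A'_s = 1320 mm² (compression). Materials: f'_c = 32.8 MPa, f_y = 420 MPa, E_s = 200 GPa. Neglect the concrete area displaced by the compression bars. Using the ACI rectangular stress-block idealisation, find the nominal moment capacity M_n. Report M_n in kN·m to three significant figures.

Assume both tension and compression steel yield.
Net tension couple steel: A_s − A'_s = 4400 mm².
a = (A_s − A'_s) f_y / (0.85 f'_c b) = 1848000/(0.85 × 32.8 × 345) = 192.13 mm.
c = a/β₁ = 192.13/0.816 = 235.45 mm; ε'_s = 0.003(c − d')/c = 0.0023 ≥ f_y/E_s = 0.0021, so compression steel does yield.
M_n = (A_s − A'_s) f_y (d − a/2) + A'_s f_y (d − d') = [1848000 × (770 − 96.065) + 554400 × (770 − 53)] × 10⁻⁶ = 1245.43 + 397.50 = 1642.93 kN·m.

M_n ≈ 1640 kN·m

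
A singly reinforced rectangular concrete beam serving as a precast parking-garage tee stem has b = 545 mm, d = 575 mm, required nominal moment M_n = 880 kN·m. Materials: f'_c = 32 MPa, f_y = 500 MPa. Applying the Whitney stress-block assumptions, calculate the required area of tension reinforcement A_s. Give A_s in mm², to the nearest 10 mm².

A_s ≈ 3400 mm²

With M_n = 0.85 f'_c a b (d − a/2), solve the quadratic for a:
a = d − √(d² − 2M_n/(0.85 f'_c b)) = 575 − √(575² − 2 × 880×10⁶/(0.85 × 32 × 545)) = 114.68 mm.
A_s = 0.85 f'_c a b / f_y = 0.85 × 32 × 114.68 × 545 / 500 = 3400.0 mm².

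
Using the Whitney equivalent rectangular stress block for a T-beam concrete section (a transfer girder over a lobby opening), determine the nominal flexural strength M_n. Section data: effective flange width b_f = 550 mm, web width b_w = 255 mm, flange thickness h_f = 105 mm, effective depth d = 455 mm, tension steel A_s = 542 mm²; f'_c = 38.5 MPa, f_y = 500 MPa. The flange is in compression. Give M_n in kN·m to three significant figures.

Tension: T = A_s f_y = 542 × 500 = 271000 N.
Try a within the flange: a = T/(0.85 f'_c b_f) = 271000/(0.85 × 38.5 × 550) = 15.06 mm.
Since a = 15.06 ≤ h_f = 105 mm, the stress block lies entirely in the flange; analyse as a rectangular beam of width b_f.
M_n = T(d − a/2) = 271000 × (455 − 7.53) = 121.26 × 10⁶ N·mm.
M_n = 121.26 kN·m.

M_n ≈ 121 kN·m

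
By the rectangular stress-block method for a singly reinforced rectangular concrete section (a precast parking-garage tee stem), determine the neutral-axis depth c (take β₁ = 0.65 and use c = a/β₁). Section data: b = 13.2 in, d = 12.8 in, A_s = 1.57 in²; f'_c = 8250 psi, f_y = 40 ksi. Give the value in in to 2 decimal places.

c ≈ 1.04 in

T = A_s f_y = 1.57 × 40 = 62.8 kips.
a = T/(0.85 f'_c b) = 62.8/(0.85 × 8.25 × 13.2) = 0.6784 in.
With β₁ = 0.65, c = a/β₁ = 0.6784/0.65 = 1.04 in.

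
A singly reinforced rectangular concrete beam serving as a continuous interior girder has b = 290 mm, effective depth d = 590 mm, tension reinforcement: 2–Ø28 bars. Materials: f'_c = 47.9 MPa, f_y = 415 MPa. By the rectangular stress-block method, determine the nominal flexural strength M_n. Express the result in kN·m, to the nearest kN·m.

A_s = 2 × 616 = 1232 mm².
T = A_s f_y = 1232 × 415 = 511280 N = 511.28 kN.
From C = T: a = T/(0.85 f'_c b) = 511280/(0.85 × 47.9 × 290) = 43.30 mm.
M_n = T(d − a/2) = 511.28 kN × (590 − 21.65) mm = 290.59 kN·m.

M_n ≈ 291 kN·m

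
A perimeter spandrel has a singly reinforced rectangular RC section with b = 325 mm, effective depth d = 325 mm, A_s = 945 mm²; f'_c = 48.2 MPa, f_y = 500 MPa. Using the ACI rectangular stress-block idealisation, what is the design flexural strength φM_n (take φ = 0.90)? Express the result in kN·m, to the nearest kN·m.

T = A_s f_y = 945 × 500 = 472500 N = 472.5 kN.
From C = T: a = T/(0.85 f'_c b) = 472500/(0.85 × 48.2 × 325) = 35.49 mm.
M_n = T(d − a/2) = 472.5 kN × (325 − 17.745) mm = 145.18 kN·m.
φM_n = 0.90 × 145.18 = 130.66 kN·m.

φM_n ≈ 131 kN·m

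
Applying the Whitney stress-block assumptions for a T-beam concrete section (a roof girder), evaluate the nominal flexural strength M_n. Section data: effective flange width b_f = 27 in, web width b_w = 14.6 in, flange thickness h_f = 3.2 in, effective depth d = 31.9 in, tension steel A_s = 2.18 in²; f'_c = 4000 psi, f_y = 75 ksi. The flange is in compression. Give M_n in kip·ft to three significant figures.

M_n ≈ 423 kip·ft

Tension: T = A_s f_y = 2.18 × 75 = 163.5 kips.
Try a within the flange: a = T/(0.85 f'_c b_f) = 163.5/(0.85 × 4 × 27) = 1.781 in.
Since a = 1.781 ≤ h_f = 3.2 in, the stress block lies entirely in the flange; analyse as a rectangular beam of width b_f.
M_n = T(d − a/2) = 163.5 × (31.9 − 0.8905) = 5070.1 kip·in.
M_n = 5070.1/12 = 422.51 kip·ft.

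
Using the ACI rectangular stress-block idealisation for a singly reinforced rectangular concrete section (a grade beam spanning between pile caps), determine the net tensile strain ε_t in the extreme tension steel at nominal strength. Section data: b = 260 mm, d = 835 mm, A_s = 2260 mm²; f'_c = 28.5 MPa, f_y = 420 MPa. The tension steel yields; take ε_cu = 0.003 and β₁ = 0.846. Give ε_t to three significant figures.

a = A_s f_y/(0.85 f'_c b) = 150.70 mm.
β₁ = 0.846, so c = a/β₁ = 150.70/0.846 = 178.13 mm.
From the linear strain diagram with ε_cu = 0.003: ε_t = 0.003 (d − c)/c = 0.003 × (835 − 178.13)/178.13 = 0.0111.
Since ε_t ≥ 0.005, the section is tension-controlled.

ε_t ≈ 0.0111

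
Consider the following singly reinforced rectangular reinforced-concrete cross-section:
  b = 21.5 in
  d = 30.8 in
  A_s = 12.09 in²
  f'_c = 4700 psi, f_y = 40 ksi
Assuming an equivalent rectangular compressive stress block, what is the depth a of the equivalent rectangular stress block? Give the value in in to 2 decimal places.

T = A_s f_y = 12.09 × 40 = 483.6 kips.
a = T/(0.85 f'_c b) = 483.6/(0.85 × 4.7 × 21.5) = 5.63 in.

a ≈ 5.63 in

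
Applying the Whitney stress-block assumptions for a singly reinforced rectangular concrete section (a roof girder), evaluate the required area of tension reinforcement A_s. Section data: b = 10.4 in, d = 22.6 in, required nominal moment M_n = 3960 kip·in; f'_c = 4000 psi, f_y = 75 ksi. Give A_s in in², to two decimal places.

A_s ≈ 2.67 in²

From M_n = 0.85 f'_c a b (d − a/2):
a = d − √(d² − 2M_n/(0.85 f'_c b)) = 22.6 − √(22.6² − 2 × 3960/(0.85 × 4 × 10.4)) = 5.665 in.
A_s = 0.85 f'_c a b / f_y = 0.85 × 4 × 5.665 × 10.4 / 75 = 2.671 in².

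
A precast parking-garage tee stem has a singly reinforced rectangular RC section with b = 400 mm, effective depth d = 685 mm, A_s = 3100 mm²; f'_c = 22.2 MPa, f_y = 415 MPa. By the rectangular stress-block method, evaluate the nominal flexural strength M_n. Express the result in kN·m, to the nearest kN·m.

M_n ≈ 772 kN·m

T = A_s f_y = 3100 × 415 = 1286500 N = 1286.5 kN.
From C = T: a = T/(0.85 f'_c b) = 1286500/(0.85 × 22.2 × 400) = 170.44 mm.
M_n = T(d − a/2) = 1286.5 kN × (685 − 85.22) mm = 771.62 kN·m.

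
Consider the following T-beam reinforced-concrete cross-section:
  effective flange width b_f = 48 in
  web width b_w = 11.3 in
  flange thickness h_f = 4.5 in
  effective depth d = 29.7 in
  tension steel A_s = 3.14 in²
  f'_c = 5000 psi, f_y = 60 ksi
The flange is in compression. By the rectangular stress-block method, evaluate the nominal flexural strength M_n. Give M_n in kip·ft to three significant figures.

M_n ≈ 459 kip·ft

Tension: T = A_s f_y = 3.14 × 60 = 188.4 kips.
Try a within the flange: a = T/(0.85 f'_c b_f) = 188.4/(0.85 × 5 × 48) = 0.924 in.
Since a = 0.924 ≤ h_f = 4.5 in, the stress block lies entirely in the flange; analyse as a rectangular beam of width b_f.
M_n = T(d − a/2) = 188.4 × (29.7 − 0.462) = 5508.4 kip·in.
M_n = 5508.4/12 = 459.03 kip·ft.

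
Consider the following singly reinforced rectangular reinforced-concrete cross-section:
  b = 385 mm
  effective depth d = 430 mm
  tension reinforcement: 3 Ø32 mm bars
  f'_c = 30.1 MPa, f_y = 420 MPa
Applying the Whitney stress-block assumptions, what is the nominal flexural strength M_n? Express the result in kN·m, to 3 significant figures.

A_s = 3 × 804 = 2412 mm².
T = A_s f_y = 2412 × 420 = 1013040 N = 1013.04 kN.
From C = T: a = T/(0.85 f'_c b) = 1013040/(0.85 × 30.1 × 385) = 102.84 mm.
M_n = T(d − a/2) = 1013.04 kN × (430 − 51.42) mm = 383.52 kN·m.

M_n ≈ 384 kN·m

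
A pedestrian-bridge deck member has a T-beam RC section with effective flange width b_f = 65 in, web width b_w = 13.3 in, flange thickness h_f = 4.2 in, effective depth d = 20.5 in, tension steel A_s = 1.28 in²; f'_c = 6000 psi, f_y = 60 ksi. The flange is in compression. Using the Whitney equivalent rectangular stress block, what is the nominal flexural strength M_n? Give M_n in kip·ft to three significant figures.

M_n ≈ 130 kip·ft

Tension: T = A_s f_y = 1.28 × 60 = 76.8 kips.
Try a within the flange: a = T/(0.85 f'_c b_f) = 76.8/(0.85 × 6 × 65) = 0.232 in.
Since a = 0.232 ≤ h_f = 4.2 in, the stress block lies entirely in the flange; analyse as a rectangular beam of width b_f.
M_n = T(d − a/2) = 76.8 × (20.5 − 0.116) = 1565.5 kip·in.
M_n = 1565.5/12 = 130.46 kip·ft.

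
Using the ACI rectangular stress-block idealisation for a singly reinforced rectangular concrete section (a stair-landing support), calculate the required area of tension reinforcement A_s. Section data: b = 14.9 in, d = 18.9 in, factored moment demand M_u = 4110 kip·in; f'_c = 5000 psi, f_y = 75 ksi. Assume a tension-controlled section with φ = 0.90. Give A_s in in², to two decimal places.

A_s ≈ 3.64 in²

M_n = M_u/φ = 4110/0.90 = 4566.67 kip·in.
From M_n = 0.85 f'_c a b (d − a/2):
a = d − √(d² − 2M_n/(0.85 f'_c b)) = 18.9 − √(18.9² − 2 × 4566.67/(0.85 × 5 × 14.9)) = 4.306 in.
A_s = 0.85 f'_c a b / f_y = 0.85 × 5 × 4.306 × 14.9 / 75 = 3.636 in².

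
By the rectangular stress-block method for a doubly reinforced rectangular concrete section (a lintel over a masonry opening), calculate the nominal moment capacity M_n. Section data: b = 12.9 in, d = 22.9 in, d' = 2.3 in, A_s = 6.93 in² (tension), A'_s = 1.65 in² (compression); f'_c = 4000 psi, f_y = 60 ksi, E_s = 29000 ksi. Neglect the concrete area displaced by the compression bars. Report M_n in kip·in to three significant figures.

Assume both steels yield.
a = (A_s − A'_s) f_y/(0.85 f'_c b) = (6.93 − 1.65) × 60/(0.85 × 4 × 12.9) = 7.223 in.
c = a/β₁ = 7.223/0.85 = 8.498 in; ε'_s = 0.003(c − d')/c = 0.0022 ≥ ε_y = 0.0021, so the compression steel yields.
M_n = (A_s − A'_s) f_y (d − a/2) + A'_s f_y (d − d') = 316.8 × (22.9 − 3.6115) + 99 × (22.9 − 2.3) = 6110.6 + 2039.4 = 8150.0 kip·in.

M_n ≈ 8150 kip·in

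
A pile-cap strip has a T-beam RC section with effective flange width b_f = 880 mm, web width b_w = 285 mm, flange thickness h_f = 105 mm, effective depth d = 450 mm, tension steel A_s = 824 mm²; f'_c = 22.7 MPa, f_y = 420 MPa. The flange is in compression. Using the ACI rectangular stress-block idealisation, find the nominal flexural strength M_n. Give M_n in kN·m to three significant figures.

M_n ≈ 152 kN·m

Tension: T = A_s f_y = 824 × 420 = 346080 N.
Try a within the flange: a = T/(0.85 f'_c b_f) = 346080/(0.85 × 22.7 × 880) = 20.38 mm.
Since a = 20.38 ≤ h_f = 105 mm, the stress block lies entirely in the flange; analyse as a rectangular beam of width b_f.
M_n = T(d − a/2) = 346080 × (450 − 10.19) = 152.21 × 10⁶ N·mm.
M_n = 152.21 kN·m.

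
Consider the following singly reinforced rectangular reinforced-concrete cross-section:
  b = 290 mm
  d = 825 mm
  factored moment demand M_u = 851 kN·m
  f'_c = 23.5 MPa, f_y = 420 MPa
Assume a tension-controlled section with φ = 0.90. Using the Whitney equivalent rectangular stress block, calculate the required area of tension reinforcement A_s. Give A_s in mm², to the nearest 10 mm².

M_n = M_u/φ = 851/0.90 = 945.556 kN·m.
With M_n = 0.85 f'_c a b (d − a/2), solve the quadratic for a:
a = d − √(d² − 2M_n/(0.85 f'_c b)) = 825 − √(825² − 2 × 945.556×10⁶/(0.85 × 23.5 × 290)) = 229.88 mm.
A_s = 0.85 f'_c a b / f_y = 0.85 × 23.5 × 229.88 × 290 / 420 = 3170.6 mm².

A_s ≈ 3170 mm²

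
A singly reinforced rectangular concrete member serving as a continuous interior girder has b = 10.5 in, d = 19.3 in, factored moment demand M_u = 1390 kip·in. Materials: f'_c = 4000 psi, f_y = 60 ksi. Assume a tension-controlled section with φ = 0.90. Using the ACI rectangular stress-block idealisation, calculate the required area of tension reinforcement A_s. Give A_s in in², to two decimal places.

M_n = M_u/φ = 1390/0.90 = 1544.44 kip·in.
From M_n = 0.85 f'_c a b (d − a/2):
a = d − √(d² − 2M_n/(0.85 f'_c b)) = 19.3 − √(19.3² − 2 × 1544.44/(0.85 × 4 × 10.5)) = 2.389 in.
A_s = 0.85 f'_c a b / f_y = 0.85 × 4 × 2.389 × 10.5 / 60 = 1.421 in².

A_s ≈ 1.42 in²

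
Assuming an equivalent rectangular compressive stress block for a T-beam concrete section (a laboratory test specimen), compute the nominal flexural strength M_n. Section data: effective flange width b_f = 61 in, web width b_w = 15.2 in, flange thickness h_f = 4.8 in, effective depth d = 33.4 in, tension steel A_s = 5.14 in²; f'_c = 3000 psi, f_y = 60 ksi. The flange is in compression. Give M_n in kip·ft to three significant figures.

M_n ≈ 833 kip·ft

Tension: T = A_s f_y = 5.14 × 60 = 308.4 kips.
Try a within the flange: a = T/(0.85 f'_c b_f) = 308.4/(0.85 × 3 × 61) = 1.983 in.
Since a = 1.983 ≤ h_f = 4.8 in, the stress block lies entirely in the flange; analyse as a rectangular beam of width b_f.
M_n = T(d − a/2) = 308.4 × (33.4 − 0.9915) = 9994.8 kip·in.
M_n = 9994.8/12 = 832.90 kip·ft.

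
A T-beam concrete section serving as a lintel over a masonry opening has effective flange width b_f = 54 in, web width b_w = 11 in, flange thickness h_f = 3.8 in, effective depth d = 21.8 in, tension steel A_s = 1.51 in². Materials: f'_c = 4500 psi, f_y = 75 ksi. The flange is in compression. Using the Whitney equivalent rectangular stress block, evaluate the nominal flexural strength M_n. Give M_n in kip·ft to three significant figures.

Tension: T = A_s f_y = 1.51 × 75 = 113.25 kips.
Try a within the flange: a = T/(0.85 f'_c b_f) = 113.25/(0.85 × 4.5 × 54) = 0.548 in.
Since a = 0.548 ≤ h_f = 3.8 in, the stress block lies entirely in the flange; analyse as a rectangular beam of width b_f.
M_n = T(d − a/2) = 113.25 × (21.8 − 0.274) = 2437.8 kip·in.
M_n = 2437.8/12 = 203.15 kip·ft.

M_n ≈ 203 kip·ft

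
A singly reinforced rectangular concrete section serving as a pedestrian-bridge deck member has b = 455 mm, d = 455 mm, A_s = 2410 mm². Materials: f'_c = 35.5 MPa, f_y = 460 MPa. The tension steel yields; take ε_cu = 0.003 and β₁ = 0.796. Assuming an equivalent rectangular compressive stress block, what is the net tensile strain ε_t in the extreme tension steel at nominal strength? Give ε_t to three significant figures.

ε_t ≈ 0.0105

a = A_s f_y/(0.85 f'_c b) = 80.75 mm.
β₁ = 0.796, so c = a/β₁ = 80.75/0.796 = 101.44 mm.
From the linear strain diagram with ε_cu = 0.003: ε_t = 0.003 (d − c)/c = 0.003 × (455 − 101.44)/101.44 = 0.0105.
Since ε_t ≥ 0.005, the section is tension-controlled.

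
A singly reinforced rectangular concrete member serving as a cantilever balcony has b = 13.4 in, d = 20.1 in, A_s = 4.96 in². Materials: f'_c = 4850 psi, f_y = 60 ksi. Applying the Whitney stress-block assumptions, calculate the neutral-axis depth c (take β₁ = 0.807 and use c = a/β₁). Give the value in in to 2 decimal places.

c ≈ 6.68 in

T = A_s f_y = 4.96 × 60 = 297.6 kips.
a = T/(0.85 f'_c b) = 297.6/(0.85 × 4.85 × 13.4) = 5.3873 in.
With β₁ = 0.807, c = a/β₁ = 5.3873/0.807 = 6.68 in.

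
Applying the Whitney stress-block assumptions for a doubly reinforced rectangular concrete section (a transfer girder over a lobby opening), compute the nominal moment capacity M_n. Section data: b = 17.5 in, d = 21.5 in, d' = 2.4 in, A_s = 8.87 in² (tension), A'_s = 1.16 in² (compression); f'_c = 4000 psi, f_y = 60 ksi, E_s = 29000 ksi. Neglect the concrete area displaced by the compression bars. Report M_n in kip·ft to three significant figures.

M_n ≈ 790 kip·ft

Assume both steels yield.
a = (A_s − A'_s) f_y/(0.85 f'_c b) = (8.87 − 1.16) × 60/(0.85 × 4 × 17.5) = 7.775 in.
c = a/β₁ = 7.775/0.85 = 9.147 in; ε'_s = 0.003(c − d')/c = 0.0022 ≥ ε_y = 0.0021, so the compression steel yields.
M_n = (A_s − A'_s) f_y (d − a/2) + A'_s f_y (d − d') = 462.6 × (21.5 − 3.8875) + 69.6 × (21.5 − 2.4) = 8147.5 + 1329.4 = 9476.9 kip·in = 9476.9/12 = 789.74 kip·ft.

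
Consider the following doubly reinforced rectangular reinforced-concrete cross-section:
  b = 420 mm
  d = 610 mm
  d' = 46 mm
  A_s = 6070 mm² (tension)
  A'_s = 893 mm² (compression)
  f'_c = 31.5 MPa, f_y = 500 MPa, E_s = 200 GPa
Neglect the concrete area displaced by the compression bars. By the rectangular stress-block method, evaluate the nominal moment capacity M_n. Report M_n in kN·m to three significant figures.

Assume both tension and compression steel yield.
Net tension couple steel: A_s − A'_s = 5177 mm².
a = (A_s − A'_s) f_y / (0.85 f'_c b) = 2588500/(0.85 × 31.5 × 420) = 230.18 mm.
c = a/β₁ = 230.18/0.825 = 279.01 mm; ε'_s = 0.003(c − d')/c = 0.0025 ≥ f_y/E_s = 0.0025, so compression steel does yield.
M_n = (A_s − A'_s) f_y (d − a/2) + A'_s f_y (d − d') = [2588500 × (610 − 115.09) + 446500 × (610 − 46)] × 10⁻⁶ = 1281.07 + 251.83 = 1532.90 kN·m.

M_n ≈ 1530 kN·m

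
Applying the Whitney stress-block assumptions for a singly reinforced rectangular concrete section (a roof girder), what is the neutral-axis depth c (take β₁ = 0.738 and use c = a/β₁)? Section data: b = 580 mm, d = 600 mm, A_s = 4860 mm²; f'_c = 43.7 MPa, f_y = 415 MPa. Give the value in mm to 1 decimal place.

c ≈ 126.9 mm

T = A_s f_y = 4860 × 415 = 2016900 N = 2016.9 kN.
Setting C = 0.85 f'_c a b equal to T: a = 2016900/(0.85 × 43.7 × 580) = 93.617 mm.
With β₁ = 0.738, c = a/β₁ = 93.617/0.738 = 126.9 mm.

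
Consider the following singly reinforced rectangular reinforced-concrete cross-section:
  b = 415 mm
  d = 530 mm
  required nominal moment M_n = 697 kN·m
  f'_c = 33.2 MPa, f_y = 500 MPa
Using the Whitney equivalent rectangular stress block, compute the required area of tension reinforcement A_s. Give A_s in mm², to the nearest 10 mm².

With M_n = 0.85 f'_c a b (d − a/2), solve the quadratic for a:
a = d − √(d² − 2M_n/(0.85 f'_c b)) = 530 − √(530² − 2 × 697×10⁶/(0.85 × 33.2 × 415)) = 127.67 mm.
A_s = 0.85 f'_c a b / f_y = 0.85 × 33.2 × 127.67 × 415 / 500 = 2990.4 mm².

A_s ≈ 2990 mm²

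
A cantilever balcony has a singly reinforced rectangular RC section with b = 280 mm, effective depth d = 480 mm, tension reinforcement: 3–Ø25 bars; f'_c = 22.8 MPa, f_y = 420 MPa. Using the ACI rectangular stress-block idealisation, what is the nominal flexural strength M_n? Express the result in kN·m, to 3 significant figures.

M_n ≈ 262 kN·m

A_s = 3 × 491 = 1473 mm².
T = A_s f_y = 1473 × 420 = 618660 N = 618.66 kN.
From C = T: a = T/(0.85 f'_c b) = 618660/(0.85 × 22.8 × 280) = 114.01 mm.
M_n = T(d − a/2) = 618.66 kN × (480 − 57.005) mm = 261.69 kN·m.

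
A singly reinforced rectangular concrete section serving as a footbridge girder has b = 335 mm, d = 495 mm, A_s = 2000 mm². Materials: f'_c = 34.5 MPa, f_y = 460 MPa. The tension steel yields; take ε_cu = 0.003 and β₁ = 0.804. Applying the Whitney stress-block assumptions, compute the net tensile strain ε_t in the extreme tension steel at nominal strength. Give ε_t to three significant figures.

ε_t ≈ 0.00975

a = A_s f_y/(0.85 f'_c b) = 93.65 mm.
β₁ = 0.804, so c = a/β₁ = 93.65/0.804 = 116.48 mm.
From the linear strain diagram with ε_cu = 0.003: ε_t = 0.003 (d − c)/c = 0.003 × (495 − 116.48)/116.48 = 0.00975.
Since ε_t ≥ 0.005, the section is tension-controlled.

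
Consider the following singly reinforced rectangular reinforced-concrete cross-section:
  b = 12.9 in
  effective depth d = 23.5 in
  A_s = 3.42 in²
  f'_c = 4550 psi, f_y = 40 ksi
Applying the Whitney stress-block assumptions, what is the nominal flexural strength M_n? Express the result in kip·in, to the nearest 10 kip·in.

T = A_s f_y = 3.42 × 40 = 136.8 kips.
a = T/(0.85 f'_c b) = 136.8/(0.85 × 4.55 × 12.9) = 2.742 in.
M_n = T(d − a/2) = 136.8 × (23.5 − 1.371) = 3027.2 kip·in.

M_n ≈ 3030 kip·in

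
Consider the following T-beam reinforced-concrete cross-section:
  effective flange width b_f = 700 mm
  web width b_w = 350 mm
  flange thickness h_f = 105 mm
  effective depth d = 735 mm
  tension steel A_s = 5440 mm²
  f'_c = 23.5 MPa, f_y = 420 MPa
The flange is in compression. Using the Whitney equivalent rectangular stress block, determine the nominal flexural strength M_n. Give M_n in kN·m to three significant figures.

M_n ≈ 1470 kN·m

Tension: T = A_s f_y = 5440 × 420 = 2284800 N.
Try a within the flange: a = T/(0.85 f'_c b_f) = 2284800/(0.85 × 23.5 × 700) = 163.40 mm.
a = 163.40 > h_f = 105 mm: the block extends into the web. Split into flange-overhang and web parts.
C_f = 0.85 f'_c (b_f − b_w) h_f = 0.85 × 23.5 × (700 − 350) × 105 = 734081 N.
Remaining web compression depth: a_w = (T − C_f)/(0.85 f'_c b_w) = (2284800 − 734081)/(0.85 × 23.5 × 350) = 221.81 mm.
M_n = C_f(d − h_f/2) + (T − C_f)(d − a_w/2) = 734081 × (735 − 52.5) + 1550719 × (735 − 110.905) = 501.01 + 967.80 = 1468.81 × 10⁶ N·mm.
M_n = 1468.81 kN·m.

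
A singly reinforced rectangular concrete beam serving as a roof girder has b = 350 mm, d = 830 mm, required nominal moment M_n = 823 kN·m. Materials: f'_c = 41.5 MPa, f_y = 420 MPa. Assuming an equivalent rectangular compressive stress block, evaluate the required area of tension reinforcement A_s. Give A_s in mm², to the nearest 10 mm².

A_s ≈ 2490 mm²

With M_n = 0.85 f'_c a b (d − a/2), solve the quadratic for a:
a = d − √(d² − 2M_n/(0.85 f'_c b)) = 830 − √(830² − 2 × 823×10⁶/(0.85 × 41.5 × 350)) = 84.63 mm.
A_s = 0.85 f'_c a b / f_y = 0.85 × 41.5 × 84.63 × 350 / 420 = 2487.8 mm².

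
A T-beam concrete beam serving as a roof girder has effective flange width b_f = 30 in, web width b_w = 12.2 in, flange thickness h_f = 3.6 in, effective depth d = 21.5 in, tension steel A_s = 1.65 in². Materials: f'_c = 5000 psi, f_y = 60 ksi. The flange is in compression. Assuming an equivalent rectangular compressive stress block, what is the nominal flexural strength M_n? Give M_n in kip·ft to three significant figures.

Tension: T = A_s f_y = 1.65 × 60 = 99 kips.
Try a within the flange: a = T/(0.85 f'_c b_f) = 99/(0.85 × 5 × 30) = 0.776 in.
Since a = 0.776 ≤ h_f = 3.6 in, the stress block lies entirely in the flange; analyse as a rectangular beam of width b_f.
M_n = T(d − a/2) = 99 × (21.5 − 0.388) = 2090.1 kip·in.
M_n = 2090.1/12 = 174.18 kip·ft.

M_n ≈ 174 kip·ft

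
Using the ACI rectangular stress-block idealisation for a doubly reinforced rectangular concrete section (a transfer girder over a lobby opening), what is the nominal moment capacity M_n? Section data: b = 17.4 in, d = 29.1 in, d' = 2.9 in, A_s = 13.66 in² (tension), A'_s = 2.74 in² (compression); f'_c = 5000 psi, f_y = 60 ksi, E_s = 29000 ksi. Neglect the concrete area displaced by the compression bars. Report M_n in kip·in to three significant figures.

M_n ≈ 20500 kip·in

Assume both steels yield.
a = (A_s − A'_s) f_y/(0.85 f'_c b) = (13.66 − 2.74) × 60/(0.85 × 5 × 17.4) = 8.860 in.
c = a/β₁ = 8.860/0.8 = 11.075 in; ε'_s = 0.003(c − d')/c = 0.0022 ≥ ε_y = 0.0021, so the compression steel yields.
M_n = (A_s − A'_s) f_y (d − a/2) + A'_s f_y (d − d') = 655.2 × (29.1 − 4.43) + 164.4 × (29.1 − 2.9) = 16163.8 + 4307.3 = 20471.1 kip·in.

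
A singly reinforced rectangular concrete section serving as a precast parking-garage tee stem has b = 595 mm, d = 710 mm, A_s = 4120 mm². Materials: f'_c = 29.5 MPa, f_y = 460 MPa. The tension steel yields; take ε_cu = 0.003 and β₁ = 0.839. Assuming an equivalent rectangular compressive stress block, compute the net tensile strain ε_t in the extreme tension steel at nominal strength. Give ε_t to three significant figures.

a = A_s f_y/(0.85 f'_c b) = 127.03 mm.
β₁ = 0.839, so c = a/β₁ = 127.03/0.839 = 151.41 mm.
From the linear strain diagram with ε_cu = 0.003: ε_t = 0.003 (d − c)/c = 0.003 × (710 − 151.41)/151.41 = 0.0111.
Since ε_t ≥ 0.005, the section is tension-controlled.

ε_t ≈ 0.0111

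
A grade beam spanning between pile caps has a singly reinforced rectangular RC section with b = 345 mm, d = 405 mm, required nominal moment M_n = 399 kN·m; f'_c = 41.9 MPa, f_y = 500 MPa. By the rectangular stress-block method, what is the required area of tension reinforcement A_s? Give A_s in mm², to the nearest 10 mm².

With M_n = 0.85 f'_c a b (d − a/2), solve the quadratic for a:
a = d − √(d² − 2M_n/(0.85 f'_c b)) = 405 − √(405² − 2 × 399×10⁶/(0.85 × 41.9 × 345)) = 90.23 mm.
A_s = 0.85 f'_c a b / f_y = 0.85 × 41.9 × 90.23 × 345 / 500 = 2217.3 mm².

A_s ≈ 2220 mm²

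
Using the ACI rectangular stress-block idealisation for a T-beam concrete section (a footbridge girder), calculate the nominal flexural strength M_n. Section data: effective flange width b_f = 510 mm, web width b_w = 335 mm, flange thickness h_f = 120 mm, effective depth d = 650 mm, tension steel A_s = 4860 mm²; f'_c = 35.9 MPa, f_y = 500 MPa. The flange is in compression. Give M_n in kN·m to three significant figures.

M_n ≈ 1380 kN·m

Tension: T = A_s f_y = 4860 × 500 = 2430000 N.
Try a within the flange: a = T/(0.85 f'_c b_f) = 2430000/(0.85 × 35.9 × 510) = 156.14 mm.
a = 156.14 > h_f = 120 mm: the block extends into the web. Split into flange-overhang and web parts.
C_f = 0.85 f'_c (b_f − b_w) h_f = 0.85 × 35.9 × (510 − 335) × 120 = 640815 N.
Remaining web compression depth: a_w = (T − C_f)/(0.85 f'_c b_w) = (2430000 − 640815)/(0.85 × 35.9 × 335) = 175.02 mm.
M_n = C_f(d − h_f/2) + (T − C_f)(d − a_w/2) = 640815 × (650 − 60) + 1789185 × (650 − 87.51) = 378.08 + 1006.40 = 1384.48 × 10⁶ N·mm.
M_n = 1384.48 kN·m.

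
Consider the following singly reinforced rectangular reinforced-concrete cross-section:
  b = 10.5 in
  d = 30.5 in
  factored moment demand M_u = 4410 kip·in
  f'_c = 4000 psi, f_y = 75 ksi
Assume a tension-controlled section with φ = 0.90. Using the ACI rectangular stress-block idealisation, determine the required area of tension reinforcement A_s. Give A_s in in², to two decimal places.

A_s ≈ 2.33 in²

M_n = M_u/φ = 4410/0.90 = 4900 kip·in.
From M_n = 0.85 f'_c a b (d − a/2):
a = d − √(d² − 2M_n/(0.85 f'_c b)) = 30.5 − √(30.5² − 2 × 4900/(0.85 × 4 × 10.5)) = 4.893 in.
A_s = 0.85 f'_c a b / f_y = 0.85 × 4 × 4.893 × 10.5 / 75 = 2.329 in².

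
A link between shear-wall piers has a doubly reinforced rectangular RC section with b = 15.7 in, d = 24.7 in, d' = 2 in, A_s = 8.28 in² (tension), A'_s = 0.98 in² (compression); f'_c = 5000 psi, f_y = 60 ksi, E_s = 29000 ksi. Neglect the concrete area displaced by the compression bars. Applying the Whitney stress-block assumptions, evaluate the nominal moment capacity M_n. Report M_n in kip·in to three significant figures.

Assume both steels yield.
a = (A_s − A'_s) f_y/(0.85 f'_c b) = (8.28 − 0.98) × 60/(0.85 × 5 × 15.7) = 6.564 in.
c = a/β₁ = 6.564/0.8 = 8.205 in; ε'_s = 0.003(c − d')/c = 0.0023 ≥ ε_y = 0.0021, so the compression steel yields.
M_n = (A_s − A'_s) f_y (d − a/2) + A'_s f_y (d − d') = 438 × (24.7 − 3.282) + 58.8 × (24.7 − 2) = 9381.1 + 1334.8 = 10715.9 kip·in.

M_n ≈ 10700 kip·in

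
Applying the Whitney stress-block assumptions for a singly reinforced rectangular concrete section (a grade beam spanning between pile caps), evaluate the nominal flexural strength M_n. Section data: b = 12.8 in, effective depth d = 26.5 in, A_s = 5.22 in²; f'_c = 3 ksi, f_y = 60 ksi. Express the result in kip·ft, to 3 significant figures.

T = A_s f_y = 5.22 × 60 = 313.2 kips.
a = T/(0.85 f'_c b) = 313.2/(0.85 × 3 × 12.8) = 9.596 in.
M_n = T(d − a/2) = 313.2 × (26.5 − 4.798) = 6797.1 kip·in = 6797.1/12 = 566.43 kip·ft.

M_n ≈ 566 kip·ft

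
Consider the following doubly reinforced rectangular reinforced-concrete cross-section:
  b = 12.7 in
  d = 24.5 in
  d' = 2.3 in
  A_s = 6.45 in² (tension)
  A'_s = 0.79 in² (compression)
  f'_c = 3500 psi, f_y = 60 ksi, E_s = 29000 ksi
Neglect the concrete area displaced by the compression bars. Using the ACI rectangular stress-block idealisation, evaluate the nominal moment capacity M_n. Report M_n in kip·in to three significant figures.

M_n ≈ 7850 kip·in

Assume both steels yield.
a = (A_s − A'_s) f_y/(0.85 f'_c b) = (6.45 − 0.79) × 60/(0.85 × 3.5 × 12.7) = 8.988 in.
c = a/β₁ = 8.988/0.85 = 10.574 in; ε'_s = 0.003(c − d')/c = 0.0023 ≥ ε_y = 0.0021, so the compression steel yields.
M_n = (A_s − A'_s) f_y (d − a/2) + A'_s f_y (d − d') = 339.6 × (24.5 − 4.494) + 47.4 × (24.5 − 2.3) = 6794.0 + 1052.3 = 7846.3 kip·in.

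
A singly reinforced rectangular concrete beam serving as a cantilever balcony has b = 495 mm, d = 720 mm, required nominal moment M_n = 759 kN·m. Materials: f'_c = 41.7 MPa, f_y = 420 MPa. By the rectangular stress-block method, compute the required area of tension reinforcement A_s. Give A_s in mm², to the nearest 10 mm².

With M_n = 0.85 f'_c a b (d − a/2), solve the quadratic for a:
a = d − √(d² − 2M_n/(0.85 f'_c b)) = 720 − √(720² − 2 × 759×10⁶/(0.85 × 41.7 × 495)) = 62.82 mm.
A_s = 0.85 f'_c a b / f_y = 0.85 × 41.7 × 62.82 × 495 / 420 = 2624.3 mm².

A_s ≈ 2620 mm²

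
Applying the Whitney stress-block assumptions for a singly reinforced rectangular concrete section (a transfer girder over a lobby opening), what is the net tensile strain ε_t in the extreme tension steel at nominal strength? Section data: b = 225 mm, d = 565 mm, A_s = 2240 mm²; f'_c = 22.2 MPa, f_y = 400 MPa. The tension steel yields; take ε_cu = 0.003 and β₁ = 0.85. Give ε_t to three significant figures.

a = A_s f_y/(0.85 f'_c b) = 211.03 mm.
β₁ = 0.85, so c = a/β₁ = 211.03/0.85 = 248.27 mm.
From the linear strain diagram with ε_cu = 0.003: ε_t = 0.003 (d − c)/c = 0.003 × (565 − 248.27)/248.27 = 0.00383.
ε_t < 0.004 — the section is over-reinforced for flexure under ACI limits.

ε_t ≈ 0.00383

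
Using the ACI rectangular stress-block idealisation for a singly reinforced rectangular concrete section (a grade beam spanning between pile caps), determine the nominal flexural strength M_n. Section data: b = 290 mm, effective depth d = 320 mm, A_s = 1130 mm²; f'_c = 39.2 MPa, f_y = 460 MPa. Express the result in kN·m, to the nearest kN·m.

M_n ≈ 152 kN·m

T = A_s f_y = 1130 × 460 = 519800 N = 519.8 kN.
From C = T: a = T/(0.85 f'_c b) = 519800/(0.85 × 39.2 × 290) = 53.79 mm.
M_n = T(d − a/2) = 519.8 kN × (320 − 26.895) mm = 152.36 kN·m.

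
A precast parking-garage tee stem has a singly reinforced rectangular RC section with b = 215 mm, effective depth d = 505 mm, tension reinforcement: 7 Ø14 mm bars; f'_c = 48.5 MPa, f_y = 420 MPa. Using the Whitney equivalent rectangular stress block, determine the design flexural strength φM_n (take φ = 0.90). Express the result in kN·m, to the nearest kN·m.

φM_n ≈ 195 kN·m

A_s = 7 × 154 = 1078 mm².
T = A_s f_y = 1078 × 420 = 452760 N = 452.76 kN.
From C = T: a = T/(0.85 f'_c b) = 452760/(0.85 × 48.5 × 215) = 51.08 mm.
M_n = T(d − a/2) = 452.76 kN × (505 − 25.54) mm = 217.08 kN·m.
φM_n = 0.90 × 217.08 = 195.37 kN·m.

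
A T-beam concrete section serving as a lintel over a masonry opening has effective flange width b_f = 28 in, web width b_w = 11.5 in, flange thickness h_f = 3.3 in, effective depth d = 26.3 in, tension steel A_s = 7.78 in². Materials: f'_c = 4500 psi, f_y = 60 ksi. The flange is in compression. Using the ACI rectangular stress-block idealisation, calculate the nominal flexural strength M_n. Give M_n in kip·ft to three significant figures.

Tension: T = A_s f_y = 7.78 × 60 = 466.8 kips.
Try a within the flange: a = T/(0.85 f'_c b_f) = 466.8/(0.85 × 4.5 × 28) = 4.359 in.
a = 4.359 > h_f = 3.3 in: the block extends into the web. Split into flange-overhang and web parts.
C_f = 0.85 f'_c (b_f − b_w) h_f = 0.85 × 4.5 × (28 − 11.5) × 3.3 = 208.3 kips.
Remaining web compression depth: a_w = (T − C_f)/(0.85 f'_c b_w) = (466.8 − 208.3)/(0.85 × 4.5 × 11.5) = 5.877 in.
M_n = C_f(d − h_f/2) + (T − C_f)(d − a_w/2) = 208.3 × (26.3 − 1.65) + 258.5 × (26.3 − 2.9385) = 5134.6 + 6038.9 = 11173.5 kip·in.
M_n = 11173.5/12 = 931.13 kip·ft.

M_n ≈ 931 kip·ft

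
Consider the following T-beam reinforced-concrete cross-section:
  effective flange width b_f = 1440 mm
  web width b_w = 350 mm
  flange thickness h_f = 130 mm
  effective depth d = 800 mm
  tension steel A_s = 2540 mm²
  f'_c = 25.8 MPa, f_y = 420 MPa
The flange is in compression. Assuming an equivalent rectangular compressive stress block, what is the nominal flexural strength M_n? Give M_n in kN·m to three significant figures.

Tension: T = A_s f_y = 2540 × 420 = 1066800 N.
Try a within the flange: a = T/(0.85 f'_c b_f) = 1066800/(0.85 × 25.8 × 1440) = 33.78 mm.
Since a = 33.78 ≤ h_f = 130 mm, the stress block lies entirely in the flange; analyse as a rectangular beam of width b_f.
M_n = T(d − a/2) = 1066800 × (800 − 16.89) = 835.42 × 10⁶ N·mm.
M_n = 835.42 kN·m.

M_n ≈ 835 kN·m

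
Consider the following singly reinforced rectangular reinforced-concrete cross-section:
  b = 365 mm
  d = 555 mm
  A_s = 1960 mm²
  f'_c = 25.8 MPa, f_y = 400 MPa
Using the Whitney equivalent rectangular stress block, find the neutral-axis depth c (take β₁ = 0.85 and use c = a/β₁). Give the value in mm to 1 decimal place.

c ≈ 115.2 mm

T = A_s f_y = 1960 × 400 = 784000 N = 784 kN.
Setting C = 0.85 f'_c a b equal to T: a = 784000/(0.85 × 25.8 × 365) = 97.946 mm.
With β₁ = 0.85, c = a/β₁ = 97.946/0.85 = 115.2 mm.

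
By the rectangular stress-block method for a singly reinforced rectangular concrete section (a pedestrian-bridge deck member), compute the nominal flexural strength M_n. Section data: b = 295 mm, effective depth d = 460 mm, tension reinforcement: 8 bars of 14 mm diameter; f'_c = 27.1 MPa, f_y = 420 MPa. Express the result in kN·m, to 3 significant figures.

A_s = 8 × 154 = 1232 mm².
T = A_s f_y = 1232 × 420 = 517440 N = 517.44 kN.
From C = T: a = T/(0.85 f'_c b) = 517440/(0.85 × 27.1 × 295) = 76.15 mm.
M_n = T(d − a/2) = 517.44 kN × (460 − 38.075) mm = 218.32 kN·m.

M_n ≈ 218 kN·m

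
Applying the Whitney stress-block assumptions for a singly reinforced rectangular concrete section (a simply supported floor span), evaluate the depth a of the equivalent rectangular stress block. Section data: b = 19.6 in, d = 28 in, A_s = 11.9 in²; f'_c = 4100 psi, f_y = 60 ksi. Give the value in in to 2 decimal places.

a ≈ 10.45 in

T = A_s f_y = 11.9 × 60 = 714 kips.
a = T/(0.85 f'_c b) = 714/(0.85 × 4.1 × 19.6) = 10.45 in.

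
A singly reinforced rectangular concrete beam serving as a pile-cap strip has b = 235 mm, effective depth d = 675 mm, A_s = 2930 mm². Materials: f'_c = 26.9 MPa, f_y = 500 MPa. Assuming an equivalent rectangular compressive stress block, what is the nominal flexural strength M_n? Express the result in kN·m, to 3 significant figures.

M_n ≈ 789 kN·m

T = A_s f_y = 2930 × 500 = 1465000 N = 1465 kN.
From C = T: a = T/(0.85 f'_c b) = 1465000/(0.85 × 26.9 × 235) = 272.65 mm.
M_n = T(d − a/2) = 1465 kN × (675 − 136.325) mm = 789.16 kN·m.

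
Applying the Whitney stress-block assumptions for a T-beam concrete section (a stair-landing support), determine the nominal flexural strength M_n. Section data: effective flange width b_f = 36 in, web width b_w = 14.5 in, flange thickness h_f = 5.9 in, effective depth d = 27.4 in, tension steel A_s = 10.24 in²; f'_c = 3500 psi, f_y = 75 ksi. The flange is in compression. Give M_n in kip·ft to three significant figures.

Tension: T = A_s f_y = 10.24 × 75 = 768 kips.
Try a within the flange: a = T/(0.85 f'_c b_f) = 768/(0.85 × 3.5 × 36) = 7.171 in.
a = 7.171 > h_f = 5.9 in: the block extends into the web. Split into flange-overhang and web parts.
C_f = 0.85 f'_c (b_f − b_w) h_f = 0.85 × 3.5 × (36 − 14.5) × 5.9 = 377.4 kips.
Remaining web compression depth: a_w = (T − C_f)/(0.85 f'_c b_w) = (768 − 377.4)/(0.85 × 3.5 × 14.5) = 9.055 in.
M_n = C_f(d − h_f/2) + (T − C_f)(d − a_w/2) = 377.4 × (27.4 − 2.95) + 390.6 × (27.4 − 4.5275) = 9227.4 + 8934.0 = 18161.4 kip·in.
M_n = 18161.4/12 = 1513.45 kip·ft.

M_n ≈ 1510 kip·ft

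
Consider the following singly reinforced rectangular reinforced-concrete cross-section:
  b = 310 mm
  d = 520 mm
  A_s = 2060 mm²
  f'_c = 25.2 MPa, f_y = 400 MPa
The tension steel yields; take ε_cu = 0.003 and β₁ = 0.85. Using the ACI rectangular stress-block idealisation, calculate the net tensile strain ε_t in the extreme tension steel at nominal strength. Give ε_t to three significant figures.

a = A_s f_y/(0.85 f'_c b) = 124.09 mm.
β₁ = 0.85, so c = a/β₁ = 124.09/0.85 = 145.99 mm.
From the linear strain diagram with ε_cu = 0.003: ε_t = 0.003 (d − c)/c = 0.003 × (520 − 145.99)/145.99 = 0.00769.
Since ε_t ≥ 0.005, the section is tension-controlled.

ε_t ≈ 0.00769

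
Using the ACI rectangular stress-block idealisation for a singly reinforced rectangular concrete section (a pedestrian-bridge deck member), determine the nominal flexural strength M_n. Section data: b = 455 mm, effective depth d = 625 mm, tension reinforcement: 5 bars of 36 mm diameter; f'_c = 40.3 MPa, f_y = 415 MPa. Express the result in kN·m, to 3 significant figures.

A_s = 5 × 1018 = 5090 mm².
T = A_s f_y = 5090 × 415 = 2112350 N = 2112.35 kN.
From C = T: a = T/(0.85 f'_c b) = 2112350/(0.85 × 40.3 × 455) = 135.53 mm.
M_n = T(d − a/2) = 2112.35 kN × (625 − 67.765) mm = 1177.08 kN·m.

M_n ≈ 1180 kN·m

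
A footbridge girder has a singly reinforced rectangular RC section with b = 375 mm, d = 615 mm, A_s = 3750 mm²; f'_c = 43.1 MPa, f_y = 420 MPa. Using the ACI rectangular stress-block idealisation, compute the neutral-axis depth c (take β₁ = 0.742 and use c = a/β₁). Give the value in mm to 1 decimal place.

T = A_s f_y = 3750 × 420 = 1575000 N = 1575 kN.
Setting C = 0.85 f'_c a b equal to T: a = 1575000/(0.85 × 43.1 × 375) = 114.644 mm.
With β₁ = 0.742, c = a/β₁ = 114.644/0.742 = 154.5 mm.

c ≈ 154.5 mm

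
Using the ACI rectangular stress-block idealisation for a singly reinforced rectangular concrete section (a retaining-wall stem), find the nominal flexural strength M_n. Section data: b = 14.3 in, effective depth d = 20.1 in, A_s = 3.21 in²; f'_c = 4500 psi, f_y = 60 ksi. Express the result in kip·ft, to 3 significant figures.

M_n ≈ 294 kip·ft

T = A_s f_y = 3.21 × 60 = 192.6 kips.
a = T/(0.85 f'_c b) = 192.6/(0.85 × 4.5 × 14.3) = 3.521 in.
M_n = T(d − a/2) = 192.6 × (20.1 − 1.7605) = 3532.2 kip·in = 3532.2/12 = 294.35 kip·ft.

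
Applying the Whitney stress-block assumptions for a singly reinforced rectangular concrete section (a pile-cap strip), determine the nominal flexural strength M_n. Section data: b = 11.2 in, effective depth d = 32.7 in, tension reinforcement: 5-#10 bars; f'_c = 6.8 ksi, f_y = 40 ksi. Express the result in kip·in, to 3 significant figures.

A_s = 5 × 1.27 = 6.35 in².
T = A_s f_y = 6.35 × 40 = 254 kips.
a = T/(0.85 f'_c b) = 254/(0.85 × 6.8 × 11.2) = 3.924 in.
M_n = T(d − a/2) = 254 × (32.7 − 1.962) = 7807.5 kip·in.

M_n ≈ 7810 kip·in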